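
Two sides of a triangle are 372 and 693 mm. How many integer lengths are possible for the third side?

743

The third side lies in the open interval (321, 1065).
Integers from 322 to 1064 inclusive: 1064 − 322 + 1 = 743.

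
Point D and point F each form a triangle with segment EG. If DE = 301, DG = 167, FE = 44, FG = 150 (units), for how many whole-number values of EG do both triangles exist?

59

From triangle DEG: 134 < EG < 468.
From triangle FEG: 106 < EG < 194.
Intersection: 134 < EG < 194, so integers 135 through 193: 59 values.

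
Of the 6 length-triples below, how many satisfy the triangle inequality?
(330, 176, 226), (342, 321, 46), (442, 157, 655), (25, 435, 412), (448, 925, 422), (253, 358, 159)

4

(176,226,330): 176+226 > 330 → valid
(46,321,342): 46+321 > 342 → valid
(157,442,655): 157+442 ≤ 655 → not valid
(25,412,435): 25+412 > 435 → valid
(422,448,925): 422+448 ≤ 925 → not valid
(159,253,358): 159+253 > 358 → valid
4 of the 6 triples form a triangle.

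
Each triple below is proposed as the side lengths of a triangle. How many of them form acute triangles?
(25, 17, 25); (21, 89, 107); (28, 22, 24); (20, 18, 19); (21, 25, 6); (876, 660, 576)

(25,17,25): 17²+25² = 914 > 625 = 25² → acute
(21,89,107): 21²+89² = 8362 < 11449 = 107² → obtuse
(28,22,24): 22²+24² = 1060 > 784 = 28² → acute
(20,18,19): 18²+19² = 685 > 400 = 20² → acute
(21,25,6): 6²+21² = 477 < 625 = 25² → obtuse
(876,660,576): 576²+660² = 767376 = 876² → right
3 of the 6 are acute.

3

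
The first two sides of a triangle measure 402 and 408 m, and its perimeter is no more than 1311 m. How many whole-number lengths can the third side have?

495

Triangle inequality: 6 < x < 810. Perimeter ≤ 1311 gives x ≤ 1311 − 402 − 408 = 501.
So 6 < x ≤ 501; integers 7 through 501: 495 values.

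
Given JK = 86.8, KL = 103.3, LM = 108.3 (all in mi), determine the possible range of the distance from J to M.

0 ≤ JM ≤ 298.4 mi

The maximum is all hops collinear in one direction: 86.8 + 103.3 + 108.3 = 298.4.
The longest hop is 108.3; the others sum to 190.1. Since 108.3 ≤ 190.1, the path can fold back on itself completely, so the minimum distance is 0.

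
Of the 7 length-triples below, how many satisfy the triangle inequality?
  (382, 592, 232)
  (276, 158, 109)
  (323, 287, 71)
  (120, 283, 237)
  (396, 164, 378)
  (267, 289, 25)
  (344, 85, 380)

(232,382,592): 232+382 > 592 → valid
(109,158,276): 109+158 ≤ 276 → not valid
(71,287,323): 71+287 > 323 → valid
(120,237,283): 120+237 > 283 → valid
(164,378,396): 164+378 > 396 → valid
(25,267,289): 25+267 > 289 → valid
(85,344,380): 85+344 > 380 → valid
6 of the 7 triples form a triangle.

6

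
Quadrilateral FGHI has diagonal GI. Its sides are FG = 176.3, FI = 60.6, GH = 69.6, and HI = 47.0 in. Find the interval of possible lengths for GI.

From triangle FGI: |176.3 − 60.6| < GI < 176.3 + 60.6, i.e. 115.7 < GI < 236.9.
From triangle HGI: 22.6 < GI < 116.6.
Both must hold, so GI lies in the intersection.

115.7 < GI < 116.6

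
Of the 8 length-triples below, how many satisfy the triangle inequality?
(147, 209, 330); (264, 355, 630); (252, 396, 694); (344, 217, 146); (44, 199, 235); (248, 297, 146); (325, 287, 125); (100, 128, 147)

(147,209,330): 147+209 > 330 → valid
(264,355,630): 264+355 ≤ 630 → not valid
(252,396,694): 252+396 ≤ 694 → not valid
(146,217,344): 146+217 > 344 → valid
(44,199,235): 44+199 > 235 → valid
(146,248,297): 146+248 > 297 → valid
(125,287,325): 125+287 > 325 → valid
(100,128,147): 100+128 > 147 → valid
6 of the 8 triples form a triangle.

6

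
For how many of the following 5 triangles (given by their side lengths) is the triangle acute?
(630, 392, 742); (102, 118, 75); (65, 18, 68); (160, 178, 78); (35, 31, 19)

2

(630,392,742): 392²+630² = 550564 = 742² → right
(102,118,75): 75²+102² = 16029 > 13924 = 118² → acute
(65,18,68): 18²+65² = 4549 < 4624 = 68² → obtuse
(160,178,78): 78²+160² = 31684 = 178² → right
(35,31,19): 19²+31² = 1322 > 1225 = 35² → acute
2 of the 5 are acute.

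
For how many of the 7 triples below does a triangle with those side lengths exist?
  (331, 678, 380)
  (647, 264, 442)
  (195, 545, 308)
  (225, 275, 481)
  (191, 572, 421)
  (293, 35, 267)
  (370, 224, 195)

(331,380,678): 331+380 > 678 → valid
(264,442,647): 264+442 > 647 → valid
(195,308,545): 195+308 ≤ 545 → not valid
(225,275,481): 225+275 > 481 → valid
(191,421,572): 191+421 > 572 → valid
(35,267,293): 35+267 > 293 → valid
(195,224,370): 195+224 > 370 → valid
6 of the 7 triples form a triangle.

6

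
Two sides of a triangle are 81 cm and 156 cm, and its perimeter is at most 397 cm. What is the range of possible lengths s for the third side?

Triangle inequality alone gives 75 < s < 237.
The perimeter condition gives s ≤ 397 − 81 − 156 = 160.
Intersecting the two: 75 < s ≤ 160.

75 < s ≤ 160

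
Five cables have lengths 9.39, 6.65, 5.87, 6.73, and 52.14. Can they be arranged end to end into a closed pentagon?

For a pentagon, each side must be shorter than the sum of the others.
Here the longest side is 52.14, but the remaining 4 sides sum to only 28.64.

No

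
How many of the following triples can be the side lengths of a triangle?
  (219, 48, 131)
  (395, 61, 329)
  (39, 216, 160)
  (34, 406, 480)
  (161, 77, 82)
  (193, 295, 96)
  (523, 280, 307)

1

(48,131,219): 48+131 ≤ 219 → not valid
(61,329,395): 61+329 ≤ 395 → not valid
(39,160,216): 39+160 ≤ 216 → not valid
(34,406,480): 34+406 ≤ 480 → not valid
(77,82,161): 77+82 ≤ 161 → not valid
(96,193,295): 96+193 ≤ 295 → not valid
(280,307,523): 280+307 > 523 → valid
1 of the 7 triples forms a triangle.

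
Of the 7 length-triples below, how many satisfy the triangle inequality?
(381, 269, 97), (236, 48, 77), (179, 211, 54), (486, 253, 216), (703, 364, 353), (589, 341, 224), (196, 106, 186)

3

(97,269,381): 97+269 ≤ 381 → not valid
(48,77,236): 48+77 ≤ 236 → not valid
(54,179,211): 54+179 > 211 → valid
(216,253,486): 216+253 ≤ 486 → not valid
(353,364,703): 353+364 > 703 → valid
(224,341,589): 224+341 ≤ 589 → not valid
(106,186,196): 106+186 > 196 → valid
3 of the 7 triples form a triangle.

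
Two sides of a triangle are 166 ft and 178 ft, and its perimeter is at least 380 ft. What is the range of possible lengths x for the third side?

Triangle inequality alone gives 12 < x < 344.
The perimeter condition gives x ≥ 380 − 166 − 178 = 36.
Intersecting the two: 36 ≤ x < 344.

36 ≤ x < 344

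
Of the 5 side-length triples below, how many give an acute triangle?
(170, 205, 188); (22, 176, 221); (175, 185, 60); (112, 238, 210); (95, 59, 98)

(170,205,188): 170²+188² = 64244 > 42025 = 205² → acute
(22,176,221): 22+176 ≤ 221, not a triangle
(175,185,60): 60²+175² = 34225 = 185² → right
(112,238,210): 112²+210² = 56644 = 238² → right
(95,59,98): 59²+95² = 12506 > 9604 = 98² → acute
2 of the 5 are acute.

2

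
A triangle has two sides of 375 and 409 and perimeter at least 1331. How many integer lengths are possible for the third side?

Triangle inequality: 34 < x < 784. Perimeter ≥ 1331 gives x ≥ 1331 − 375 − 409 = 547.
So 547 ≤ x < 784; integers 547 through 783: 237 values.

237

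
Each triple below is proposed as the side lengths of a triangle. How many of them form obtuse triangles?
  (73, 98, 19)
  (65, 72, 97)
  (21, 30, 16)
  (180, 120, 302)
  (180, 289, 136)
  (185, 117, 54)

(73,98,19): 19+73 ≤ 98, not a triangle
(65,72,97): 65²+72² = 9409 = 97² → right
(21,30,16): 16²+21² = 697 < 900 = 30² → obtuse
(180,120,302): 120+180 ≤ 302, not a triangle
(180,289,136): 136²+180² = 50896 < 83521 = 289² → obtuse
(185,117,54): 54+117 ≤ 185, not a triangle
2 of the 6 are obtuse.

2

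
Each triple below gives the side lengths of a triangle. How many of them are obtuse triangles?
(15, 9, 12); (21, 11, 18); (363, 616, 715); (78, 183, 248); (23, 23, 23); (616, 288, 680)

1

(15,9,12): 9²+12² = 225 = 15² → right
(21,11,18): 11²+18² = 445 > 441 = 21² → acute
(363,616,715): 363²+616² = 511225 = 715² → right
(78,183,248): 78²+183² = 39573 < 61504 = 248² → obtuse
(23,23,23): 23²+23² = 1058 > 529 = 23² → acute
(616,288,680): 288²+616² = 462400 = 680² → right
1 of the 6 is obtuse.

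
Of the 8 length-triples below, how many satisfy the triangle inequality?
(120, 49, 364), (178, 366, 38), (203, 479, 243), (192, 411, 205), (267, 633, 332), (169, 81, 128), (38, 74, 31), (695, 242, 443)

1

(49,120,364): 49+120 ≤ 364 → not valid
(38,178,366): 38+178 ≤ 366 → not valid
(203,243,479): 203+243 ≤ 479 → not valid
(192,205,411): 192+205 ≤ 411 → not valid
(267,332,633): 267+332 ≤ 633 → not valid
(81,128,169): 81+128 > 169 → valid
(31,38,74): 31+38 ≤ 74 → not valid
(242,443,695): 242+443 ≤ 695 → not valid
1 of the 8 triples forms a triangle.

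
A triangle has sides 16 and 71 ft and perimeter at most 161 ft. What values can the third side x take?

55 < x ≤ 74 ft

Triangle inequality alone gives 55 < x < 87.
The perimeter condition gives x ≤ 161 − 16 − 71 = 74.
Intersecting the two: 55 < x ≤ 74.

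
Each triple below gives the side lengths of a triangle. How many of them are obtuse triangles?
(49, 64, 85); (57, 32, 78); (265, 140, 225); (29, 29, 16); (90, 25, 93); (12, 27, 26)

(49,64,85): 49²+64² = 6497 < 7225 = 85² → obtuse
(57,32,78): 32²+57² = 4273 < 6084 = 78² → obtuse
(265,140,225): 140²+225² = 70225 = 265² → right
(29,29,16): 16²+29² = 1097 > 841 = 29² → acute
(90,25,93): 25²+90² = 8725 > 8649 = 93² → acute
(12,27,26): 12²+26² = 820 > 729 = 27² → acute
2 of the 6 are obtuse.

2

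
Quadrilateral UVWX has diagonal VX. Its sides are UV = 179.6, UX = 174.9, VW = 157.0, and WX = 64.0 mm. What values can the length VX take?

From triangle UVX: |179.6 − 174.9| < VX < 179.6 + 174.9, i.e. 4.7 < VX < 354.5.
From triangle WVX: 93.0 < VX < 221.0.
Both must hold, so VX lies in the intersection.

93.0 < VX < 221.0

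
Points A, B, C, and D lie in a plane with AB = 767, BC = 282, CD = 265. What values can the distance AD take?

220 ≤ AD ≤ 1314

The maximum is all hops collinear in one direction: 767 + 282 + 265 = 1314.
The longest hop is 767; the others sum to 547. Folding the others back against it leaves at least 767 − 547 = 220.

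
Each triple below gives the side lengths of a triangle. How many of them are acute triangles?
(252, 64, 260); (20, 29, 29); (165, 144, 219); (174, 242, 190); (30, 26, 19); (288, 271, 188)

4

(252,64,260): 64²+252² = 67600 = 260² → right
(20,29,29): 20²+29² = 1241 > 841 = 29² → acute
(165,144,219): 144²+165² = 47961 = 219² → right
(174,242,190): 174²+190² = 66376 > 58564 = 242² → acute
(30,26,19): 19²+26² = 1037 > 900 = 30² → acute
(288,271,188): 188²+271² = 108785 > 82944 = 288² → acute
4 of the 6 are acute.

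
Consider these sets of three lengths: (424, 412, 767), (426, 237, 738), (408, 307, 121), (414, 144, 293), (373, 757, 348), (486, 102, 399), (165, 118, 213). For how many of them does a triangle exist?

(412,424,767): 412+424 > 767 → valid
(237,426,738): 237+426 ≤ 738 → not valid
(121,307,408): 121+307 > 408 → valid
(144,293,414): 144+293 > 414 → valid
(348,373,757): 348+373 ≤ 757 → not valid
(102,399,486): 102+399 > 486 → valid
(118,165,213): 118+165 > 213 → valid
5 of the 7 triples form a triangle.

5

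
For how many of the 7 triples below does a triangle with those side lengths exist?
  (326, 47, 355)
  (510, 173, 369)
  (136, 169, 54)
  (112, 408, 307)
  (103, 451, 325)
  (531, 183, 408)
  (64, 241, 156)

5

(47,326,355): 47+326 > 355 → valid
(173,369,510): 173+369 > 510 → valid
(54,136,169): 54+136 > 169 → valid
(112,307,408): 112+307 > 408 → valid
(103,325,451): 103+325 ≤ 451 → not valid
(183,408,531): 183+408 > 531 → valid
(64,156,241): 64+156 ≤ 241 → not valid
5 of the 7 triples form a triangle.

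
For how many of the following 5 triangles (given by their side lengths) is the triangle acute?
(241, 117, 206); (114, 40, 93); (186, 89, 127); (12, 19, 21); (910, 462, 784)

1

(241,117,206): 117²+206² = 56125 < 58081 = 241² → obtuse
(114,40,93): 40²+93² = 10249 < 12996 = 114² → obtuse
(186,89,127): 89²+127² = 24050 < 34596 = 186² → obtuse
(12,19,21): 12²+19² = 505 > 441 = 21² → acute
(910,462,784): 462²+784² = 828100 = 910² → right
1 of the 5 is acute.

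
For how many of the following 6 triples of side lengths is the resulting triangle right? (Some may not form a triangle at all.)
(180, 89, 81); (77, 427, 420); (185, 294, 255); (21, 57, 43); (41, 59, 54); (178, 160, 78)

(180,89,81): 81+89 ≤ 180, not a triangle
(77,427,420): 77²+420² = 182329 = 427² → right
(185,294,255): 185²+255² = 99250 > 86436 = 294² → acute
(21,57,43): 21²+43² = 2290 < 3249 = 57² → obtuse
(41,59,54): 41²+54² = 4597 > 3481 = 59² → acute
(178,160,78): 78²+160² = 31684 = 178² → right
2 of the 6 are right.

2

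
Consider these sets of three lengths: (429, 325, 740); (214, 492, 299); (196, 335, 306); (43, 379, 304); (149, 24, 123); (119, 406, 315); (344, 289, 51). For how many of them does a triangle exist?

4

(325,429,740): 325+429 > 740 → valid
(214,299,492): 214+299 > 492 → valid
(196,306,335): 196+306 > 335 → valid
(43,304,379): 43+304 ≤ 379 → not valid
(24,123,149): 24+123 ≤ 149 → not valid
(119,315,406): 119+315 > 406 → valid
(51,289,344): 51+289 ≤ 344 → not valid
4 of the 7 triples form a triangle.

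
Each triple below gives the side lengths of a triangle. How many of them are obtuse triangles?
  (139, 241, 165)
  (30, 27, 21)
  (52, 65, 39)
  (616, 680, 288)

1

(139,241,165): 139²+165² = 46546 < 58081 = 241² → obtuse
(30,27,21): 21²+27² = 1170 > 900 = 30² → acute
(52,65,39): 39²+52² = 4225 = 65² → right
(616,680,288): 288²+616² = 462400 = 680² → right
1 of the 4 is obtuse.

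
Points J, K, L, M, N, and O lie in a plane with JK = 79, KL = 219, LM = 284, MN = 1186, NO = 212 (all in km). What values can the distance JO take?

392 ≤ JO ≤ 1980 km

The maximum is all hops collinear in one direction: 79 + 219 + 284 + 1186 + 212 = 1980.
The longest hop is 1186; the others sum to 794. Folding the others back against it leaves at least 1186 − 794 = 392.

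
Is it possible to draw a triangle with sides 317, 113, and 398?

The longest side is 398, and the other two sum to 430.
Since 430 > 398, the triangle inequality holds.

Yes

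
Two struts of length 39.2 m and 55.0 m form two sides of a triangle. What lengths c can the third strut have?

15.8 < c < 94.2

By the triangle inequality, c must be less than 39.2 + 55.0 = 94.2 and greater than |39.2 − 55.0| = 15.8.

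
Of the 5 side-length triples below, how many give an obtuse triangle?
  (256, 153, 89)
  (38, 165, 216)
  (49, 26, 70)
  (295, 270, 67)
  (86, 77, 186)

2

(256,153,89): 89+153 ≤ 256, not a triangle
(38,165,216): 38+165 ≤ 216, not a triangle
(49,26,70): 26²+49² = 3077 < 4900 = 70² → obtuse
(295,270,67): 67²+270² = 77389 < 87025 = 295² → obtuse
(86,77,186): 77+86 ≤ 186, not a triangle
2 of the 5 are obtuse.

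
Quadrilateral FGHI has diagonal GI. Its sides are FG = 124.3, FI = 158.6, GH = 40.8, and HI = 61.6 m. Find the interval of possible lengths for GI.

34.3 < GI < 102.4

From triangle FGI: |124.3 − 158.6| < GI < 124.3 + 158.6, i.e. 34.3 < GI < 282.9.
From triangle HGI: 20.8 < GI < 102.4.
Both must hold, so GI lies in the intersection.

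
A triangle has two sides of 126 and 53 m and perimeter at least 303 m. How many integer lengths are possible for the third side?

55

Triangle inequality: 73 < x < 179. Perimeter ≥ 303 gives x ≥ 303 − 126 − 53 = 124.
So 124 ≤ x < 179; integers 124 through 178: 55 values.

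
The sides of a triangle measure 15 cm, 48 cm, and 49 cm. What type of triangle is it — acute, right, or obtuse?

acute

Compare the square of the longest side to the sum of squares of the other two: 15² + 48² = 2529 > 2401 = 49².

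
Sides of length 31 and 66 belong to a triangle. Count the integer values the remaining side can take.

The third side lies in the open interval (35, 97).
Integers from 36 to 96 inclusive: 96 − 36 + 1 = 61.

61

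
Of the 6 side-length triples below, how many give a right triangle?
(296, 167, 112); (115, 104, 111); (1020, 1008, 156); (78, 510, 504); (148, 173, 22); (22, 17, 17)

(296,167,112): 112+167 ≤ 296, not a triangle
(115,104,111): 104²+111² = 23137 > 13225 = 115² → acute
(1020,1008,156): 156²+1008² = 1040400 = 1020² → right
(78,510,504): 78²+504² = 260100 = 510² → right
(148,173,22): 22+148 ≤ 173, not a triangle
(22,17,17): 17²+17² = 578 > 484 = 22² → acute
2 of the 6 are right.

2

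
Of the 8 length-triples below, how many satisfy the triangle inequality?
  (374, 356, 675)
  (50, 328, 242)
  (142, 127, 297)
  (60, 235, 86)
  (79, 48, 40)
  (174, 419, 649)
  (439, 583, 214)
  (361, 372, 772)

(356,374,675): 356+374 > 675 → valid
(50,242,328): 50+242 ≤ 328 → not valid
(127,142,297): 127+142 ≤ 297 → not valid
(60,86,235): 60+86 ≤ 235 → not valid
(40,48,79): 40+48 > 79 → valid
(174,419,649): 174+419 ≤ 649 → not valid
(214,439,583): 214+439 > 583 → valid
(361,372,772): 361+372 ≤ 772 → not valid
3 of the 8 triples form a triangle.

3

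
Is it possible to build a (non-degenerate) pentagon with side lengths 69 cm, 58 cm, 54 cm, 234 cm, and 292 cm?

A pentagon exists iff every side is shorter than the sum of the others — equivalently, the longest side is less than the sum of the rest.
Longest side 292 < 415 (sum of the remaining 4), so yes.

Yes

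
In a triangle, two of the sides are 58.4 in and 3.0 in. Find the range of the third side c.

By the triangle inequality, c must be less than 58.4 + 3.0 = 61.4 and greater than |58.4 − 3.0| = 55.4.

55.4 < c < 61.4 (in)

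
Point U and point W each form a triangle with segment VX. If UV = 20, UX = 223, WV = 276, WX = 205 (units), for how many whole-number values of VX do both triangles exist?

39

From triangle UVX: 203 < VX < 243.
From triangle WVX: 71 < VX < 481.
Intersection: 203 < VX < 243, so integers 204 through 242: 39 values.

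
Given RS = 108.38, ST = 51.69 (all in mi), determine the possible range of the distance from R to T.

By the triangle inequality, |108.38 − 51.69| ≤ RT ≤ 108.38 + 51.69.

56.69 ≤ RT ≤ 160.07 mi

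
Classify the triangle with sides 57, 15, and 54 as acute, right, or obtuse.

Compare the square of the longest side to the sum of squares of the other two: 15² + 54² = 3141 < 3249 = 57².

obtuse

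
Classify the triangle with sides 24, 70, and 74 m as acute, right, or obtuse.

right

Compare the square of the longest side to the sum of squares of the other two: 24² + 70² = 5476 = 74².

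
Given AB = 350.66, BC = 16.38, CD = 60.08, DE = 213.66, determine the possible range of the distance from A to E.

60.54 ≤ AE ≤ 640.78

The maximum is all hops collinear in one direction: 350.66 + 16.38 + 60.08 + 213.66 = 640.78.
The longest hop is 350.66; the others sum to 290.12. Folding the others back against it leaves at least 350.66 − 290.12 = 60.54.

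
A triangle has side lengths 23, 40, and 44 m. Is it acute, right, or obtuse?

acute

Compare the square of the longest side to the sum of squares of the other two: 23² + 40² = 2129 > 1936 = 44².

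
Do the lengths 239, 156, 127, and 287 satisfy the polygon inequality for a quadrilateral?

Yes

A quadrilateral exists iff every side is shorter than the sum of the others — equivalently, the longest side is less than the sum of the rest.
Longest side 287 < 522 (sum of the remaining 3), so yes.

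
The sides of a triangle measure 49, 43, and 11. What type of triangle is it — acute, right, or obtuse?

obtuse

Compare the square of the longest side to the sum of squares of the other two: 11² + 43² = 1970 < 2401 = 49².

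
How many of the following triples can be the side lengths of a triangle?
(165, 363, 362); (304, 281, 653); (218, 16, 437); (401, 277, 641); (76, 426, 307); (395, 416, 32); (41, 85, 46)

(165,362,363): 165+362 > 363 → valid
(281,304,653): 281+304 ≤ 653 → not valid
(16,218,437): 16+218 ≤ 437 → not valid
(277,401,641): 277+401 > 641 → valid
(76,307,426): 76+307 ≤ 426 → not valid
(32,395,416): 32+395 > 416 → valid
(41,46,85): 41+46 > 85 → valid
4 of the 7 triples form a triangle.

4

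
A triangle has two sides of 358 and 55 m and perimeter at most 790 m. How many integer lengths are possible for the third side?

74

Triangle inequality: 303 < x < 413. Perimeter ≤ 790 gives x ≤ 790 − 358 − 55 = 377.
So 303 < x ≤ 377; integers 304 through 377: 74 values.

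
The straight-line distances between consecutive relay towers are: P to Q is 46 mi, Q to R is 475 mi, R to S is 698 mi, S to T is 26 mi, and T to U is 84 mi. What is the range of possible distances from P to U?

The maximum is all hops collinear in one direction: 46 + 475 + 698 + 26 + 84 = 1329.
The longest hop is 698; the others sum to 631. Folding the others back against it leaves at least 698 − 631 = 67.

67 ≤ PU ≤ 1329 mi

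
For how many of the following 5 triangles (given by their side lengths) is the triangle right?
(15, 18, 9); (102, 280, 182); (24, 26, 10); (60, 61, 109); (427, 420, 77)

2

(15,18,9): 9²+15² = 306 < 324 = 18² → obtuse
(102,280,182): 102²+182² = 43528 < 78400 = 280² → obtuse
(24,26,10): 10²+24² = 676 = 26² → right
(60,61,109): 60²+61² = 7321 < 11881 = 109² → obtuse
(427,420,77): 77²+420² = 182329 = 427² → right
2 of the 5 are right.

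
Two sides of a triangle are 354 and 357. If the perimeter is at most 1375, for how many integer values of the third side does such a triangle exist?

Triangle inequality: 3 < x < 711. Perimeter ≤ 1375 gives x ≤ 1375 − 354 − 357 = 664.
So 3 < x ≤ 664; integers 4 through 664: 661 values.

661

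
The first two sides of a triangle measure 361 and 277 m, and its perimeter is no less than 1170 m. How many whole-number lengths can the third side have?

Triangle inequality: 84 < x < 638. Perimeter ≥ 1170 gives x ≥ 1170 − 361 − 277 = 532.
So 532 ≤ x < 638; integers 532 through 637: 106 values.

106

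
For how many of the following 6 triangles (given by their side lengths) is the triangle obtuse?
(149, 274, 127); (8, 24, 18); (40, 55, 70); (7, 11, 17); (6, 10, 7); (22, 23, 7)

5

(149,274,127): 127²+149² = 38330 < 75076 = 274² → obtuse
(8,24,18): 8²+18² = 388 < 576 = 24² → obtuse
(40,55,70): 40²+55² = 4625 < 4900 = 70² → obtuse
(7,11,17): 7²+11² = 170 < 289 = 17² → obtuse
(6,10,7): 6²+7² = 85 < 100 = 10² → obtuse
(22,23,7): 7²+22² = 533 > 529 = 23² → acute
5 of the 6 are obtuse.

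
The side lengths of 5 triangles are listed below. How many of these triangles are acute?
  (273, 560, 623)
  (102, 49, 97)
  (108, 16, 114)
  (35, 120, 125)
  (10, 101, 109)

1

(273,560,623): 273²+560² = 388129 = 623² → right
(102,49,97): 49²+97² = 11810 > 10404 = 102² → acute
(108,16,114): 16²+108² = 11920 < 12996 = 114² → obtuse
(35,120,125): 35²+120² = 15625 = 125² → right
(10,101,109): 10²+101² = 10301 < 11881 = 109² → obtuse
1 of the 5 is acute.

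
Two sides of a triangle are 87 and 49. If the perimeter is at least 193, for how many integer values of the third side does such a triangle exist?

Triangle inequality: 38 < x < 136. Perimeter ≥ 193 gives x ≥ 193 − 87 − 49 = 57.
So 57 ≤ x < 136; integers 57 through 135: 79 values.

79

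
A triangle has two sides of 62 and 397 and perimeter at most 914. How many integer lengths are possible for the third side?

Triangle inequality: 335 < x < 459. Perimeter ≤ 914 gives x ≤ 914 − 62 − 397 = 455.
So 335 < x ≤ 455; integers 336 through 455: 120 values.

120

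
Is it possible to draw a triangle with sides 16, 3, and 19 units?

No

The two shorter sides sum to 19, exactly equal to the longest side 19.
That gives only a degenerate (flat) triangle — the inequality must be strict.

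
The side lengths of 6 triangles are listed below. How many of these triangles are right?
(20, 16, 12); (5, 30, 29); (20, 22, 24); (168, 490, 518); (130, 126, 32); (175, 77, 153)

(20,16,12): 12²+16² = 400 = 20² → right
(5,30,29): 5²+29² = 866 < 900 = 30² → obtuse
(20,22,24): 20²+22² = 884 > 576 = 24² → acute
(168,490,518): 168²+490² = 268324 = 518² → right
(130,126,32): 32²+126² = 16900 = 130² → right
(175,77,153): 77²+153² = 29338 < 30625 = 175² → obtuse
3 of the 6 are right.

3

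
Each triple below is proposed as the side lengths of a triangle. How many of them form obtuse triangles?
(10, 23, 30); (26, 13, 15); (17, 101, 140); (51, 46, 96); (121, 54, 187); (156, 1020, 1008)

(10,23,30): 10²+23² = 629 < 900 = 30² → obtuse
(26,13,15): 13²+15² = 394 < 676 = 26² → obtuse
(17,101,140): 17+101 ≤ 140, not a triangle
(51,46,96): 46²+51² = 4717 < 9216 = 96² → obtuse
(121,54,187): 54+121 ≤ 187, not a triangle
(156,1020,1008): 156²+1008² = 1040400 = 1020² → right
3 of the 6 are obtuse.

3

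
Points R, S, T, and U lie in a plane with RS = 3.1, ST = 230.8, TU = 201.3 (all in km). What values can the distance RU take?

26.4 ≤ RU ≤ 435.2 km

The maximum is all hops collinear in one direction: 3.1 + 230.8 + 201.3 = 435.2.
The longest hop is 230.8; the others sum to 204.4. Folding the others back against it leaves at least 230.8 − 204.4 = 26.4.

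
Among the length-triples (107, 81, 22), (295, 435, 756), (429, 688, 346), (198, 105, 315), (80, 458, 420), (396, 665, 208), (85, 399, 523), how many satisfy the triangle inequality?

(22,81,107): 22+81 ≤ 107 → not valid
(295,435,756): 295+435 ≤ 756 → not valid
(346,429,688): 346+429 > 688 → valid
(105,198,315): 105+198 ≤ 315 → not valid
(80,420,458): 80+420 > 458 → valid
(208,396,665): 208+396 ≤ 665 → not valid
(85,399,523): 85+399 ≤ 523 → not valid
2 of the 7 triples form a triangle.

2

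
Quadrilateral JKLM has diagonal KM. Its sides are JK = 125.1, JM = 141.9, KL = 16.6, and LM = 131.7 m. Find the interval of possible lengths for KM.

From triangle JKM: |125.1 − 141.9| < KM < 125.1 + 141.9, i.e. 16.8 < KM < 267.0.
From triangle LKM: 115.1 < KM < 148.3.
Both must hold, so KM lies in the intersection.

115.1 < KM < 148.3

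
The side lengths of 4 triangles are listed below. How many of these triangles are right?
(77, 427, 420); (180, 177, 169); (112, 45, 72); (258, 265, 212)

(77,427,420): 77²+420² = 182329 = 427² → right
(180,177,169): 169²+177² = 59890 > 32400 = 180² → acute
(112,45,72): 45²+72² = 7209 < 12544 = 112² → obtuse
(258,265,212): 212²+258² = 111508 > 70225 = 265² → acute
1 of the 4 is right.

1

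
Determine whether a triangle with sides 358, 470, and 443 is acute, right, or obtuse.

acute

Compare the square of the longest side to the sum of squares of the other two: 358² + 443² = 324413 > 220900 = 470².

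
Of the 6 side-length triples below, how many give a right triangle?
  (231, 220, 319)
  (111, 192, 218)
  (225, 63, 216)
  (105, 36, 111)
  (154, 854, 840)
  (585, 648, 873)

5

(231,220,319): 220²+231² = 101761 = 319² → right
(111,192,218): 111²+192² = 49185 > 47524 = 218² → acute
(225,63,216): 63²+216² = 50625 = 225² → right
(105,36,111): 36²+105² = 12321 = 111² → right
(154,854,840): 154²+840² = 729316 = 854² → right
(585,648,873): 585²+648² = 762129 = 873² → right
5 of the 6 are right.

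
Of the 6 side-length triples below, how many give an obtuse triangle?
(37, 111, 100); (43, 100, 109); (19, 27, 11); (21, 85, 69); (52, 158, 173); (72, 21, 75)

5

(37,111,100): 37²+100² = 11369 < 12321 = 111² → obtuse
(43,100,109): 43²+100² = 11849 < 11881 = 109² → obtuse
(19,27,11): 11²+19² = 482 < 729 = 27² → obtuse
(21,85,69): 21²+69² = 5202 < 7225 = 85² → obtuse
(52,158,173): 52²+158² = 27668 < 29929 = 173² → obtuse
(72,21,75): 21²+72² = 5625 = 75² → right
5 of the 6 are obtuse.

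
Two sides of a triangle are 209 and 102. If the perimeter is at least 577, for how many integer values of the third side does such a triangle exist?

45

Triangle inequality: 107 < x < 311. Perimeter ≥ 577 gives x ≥ 577 − 209 − 102 = 266.
So 266 ≤ x < 311; integers 266 through 310: 45 values.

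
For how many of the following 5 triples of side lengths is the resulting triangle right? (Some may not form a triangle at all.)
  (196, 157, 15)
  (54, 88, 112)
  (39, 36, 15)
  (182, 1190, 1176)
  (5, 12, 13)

3

(196,157,15): 15+157 ≤ 196, not a triangle
(54,88,112): 54²+88² = 10660 < 12544 = 112² → obtuse
(39,36,15): 15²+36² = 1521 = 39² → right
(182,1190,1176): 182²+1176² = 1416100 = 1190² → right
(5,12,13): 5²+12² = 169 = 13² → right
3 of the 5 are right.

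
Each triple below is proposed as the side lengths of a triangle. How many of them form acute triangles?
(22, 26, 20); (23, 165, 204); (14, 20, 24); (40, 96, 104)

2

(22,26,20): 20²+22² = 884 > 676 = 26² → acute
(23,165,204): 23+165 ≤ 204, not a triangle
(14,20,24): 14²+20² = 596 > 576 = 24² → acute
(40,96,104): 40²+96² = 10816 = 104² → right
2 of the 4 are acute.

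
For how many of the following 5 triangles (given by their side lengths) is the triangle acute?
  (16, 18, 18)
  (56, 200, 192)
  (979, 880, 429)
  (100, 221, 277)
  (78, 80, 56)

(16,18,18): 16²+18² = 580 > 324 = 18² → acute
(56,200,192): 56²+192² = 40000 = 200² → right
(979,880,429): 429²+880² = 958441 = 979² → right
(100,221,277): 100²+221² = 58841 < 76729 = 277² → obtuse
(78,80,56): 56²+78² = 9220 > 6400 = 80² → acute
2 of the 5 are acute.

2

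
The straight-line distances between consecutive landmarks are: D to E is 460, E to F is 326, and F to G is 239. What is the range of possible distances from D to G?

The maximum is all hops collinear in one direction: 460 + 326 + 239 = 1025.
The longest hop is 460; the others sum to 565. Since 460 ≤ 565, the path can fold back on itself completely, so the minimum distance is 0.

0 ≤ DG ≤ 1025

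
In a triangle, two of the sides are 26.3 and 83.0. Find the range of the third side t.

By the triangle inequality, t must be less than 26.3 + 83.0 = 109.3 and greater than |26.3 − 83.0| = 56.7.

56.7 < t < 109.3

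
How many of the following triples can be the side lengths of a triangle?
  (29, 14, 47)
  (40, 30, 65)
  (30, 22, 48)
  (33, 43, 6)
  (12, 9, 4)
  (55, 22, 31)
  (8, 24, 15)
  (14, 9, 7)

4

(14,29,47): 14+29 ≤ 47 → not valid
(30,40,65): 30+40 > 65 → valid
(22,30,48): 22+30 > 48 → valid
(6,33,43): 6+33 ≤ 43 → not valid
(4,9,12): 4+9 > 12 → valid
(22,31,55): 22+31 ≤ 55 → not valid
(8,15,24): 8+15 ≤ 24 → not valid
(7,9,14): 7+9 > 14 → valid
4 of the 8 triples form a triangle.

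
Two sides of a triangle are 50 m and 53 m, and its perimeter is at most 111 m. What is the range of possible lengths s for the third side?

Triangle inequality alone gives 3 < s < 103.
The perimeter condition gives s ≤ 111 − 50 − 53 = 8.
Intersecting the two: 3 < s ≤ 8.

3 < s ≤ 8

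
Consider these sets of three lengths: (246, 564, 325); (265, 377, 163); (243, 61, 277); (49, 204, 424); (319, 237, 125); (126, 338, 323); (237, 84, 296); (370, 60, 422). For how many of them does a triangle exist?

7

(246,325,564): 246+325 > 564 → valid
(163,265,377): 163+265 > 377 → valid
(61,243,277): 61+243 > 277 → valid
(49,204,424): 49+204 ≤ 424 → not valid
(125,237,319): 125+237 > 319 → valid
(126,323,338): 126+323 > 338 → valid
(84,237,296): 84+237 > 296 → valid
(60,370,422): 60+370 > 422 → valid
7 of the 8 triples form a triangle.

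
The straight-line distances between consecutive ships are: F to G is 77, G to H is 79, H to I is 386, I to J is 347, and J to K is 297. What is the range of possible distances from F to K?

The maximum is all hops collinear in one direction: 77 + 79 + 386 + 347 + 297 = 1186.
The longest hop is 386; the others sum to 800. Since 386 ≤ 800, the path can fold back on itself completely, so the minimum distance is 0.

0 ≤ FK ≤ 1186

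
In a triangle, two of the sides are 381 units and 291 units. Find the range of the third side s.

By the triangle inequality, s must be less than 381 + 291 = 672 and greater than |381 − 291| = 90.

90 < s < 672 (units)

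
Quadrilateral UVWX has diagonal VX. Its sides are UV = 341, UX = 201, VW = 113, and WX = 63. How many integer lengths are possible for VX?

35

From triangle UVX: 140 < VX < 542.
From triangle WVX: 50 < VX < 176.
Intersection: 140 < VX < 176, so integers 141 through 175: 35 values.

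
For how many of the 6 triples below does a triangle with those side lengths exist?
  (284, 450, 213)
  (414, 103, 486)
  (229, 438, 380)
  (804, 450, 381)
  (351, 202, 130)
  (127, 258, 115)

4

(213,284,450): 213+284 > 450 → valid
(103,414,486): 103+414 > 486 → valid
(229,380,438): 229+380 > 438 → valid
(381,450,804): 381+450 > 804 → valid
(130,202,351): 130+202 ≤ 351 → not valid
(115,127,258): 115+127 ≤ 258 → not valid
4 of the 6 triples form a triangle.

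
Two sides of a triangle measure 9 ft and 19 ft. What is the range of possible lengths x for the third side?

10 < x < 28 (ft)

By the triangle inequality, x must be less than 9 + 19 = 28 and greater than |9 − 19| = 10.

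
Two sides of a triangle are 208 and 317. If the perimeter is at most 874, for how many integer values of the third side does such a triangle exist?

240

Triangle inequality: 109 < x < 525. Perimeter ≤ 874 gives x ≤ 874 − 208 − 317 = 349.
So 109 < x ≤ 349; integers 110 through 349: 240 values.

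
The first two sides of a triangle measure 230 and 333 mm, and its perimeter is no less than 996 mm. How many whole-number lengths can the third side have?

130

Triangle inequality: 103 < x < 563. Perimeter ≥ 996 gives x ≥ 996 − 230 − 333 = 433.
So 433 ≤ x < 563; integers 433 through 562: 130 values.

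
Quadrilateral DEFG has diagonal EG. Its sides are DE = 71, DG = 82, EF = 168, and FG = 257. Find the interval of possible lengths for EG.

89 < EG < 153

From triangle DEG: |71 − 82| < EG < 71 + 82, i.e. 11 < EG < 153.
From triangle FEG: 89 < EG < 425.
Both must hold, so EG lies in the intersection.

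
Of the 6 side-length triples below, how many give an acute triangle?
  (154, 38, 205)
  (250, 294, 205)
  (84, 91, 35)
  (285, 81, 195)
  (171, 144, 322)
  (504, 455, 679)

(154,38,205): 38+154 ≤ 205, not a triangle
(250,294,205): 205²+250² = 104525 > 86436 = 294² → acute
(84,91,35): 35²+84² = 8281 = 91² → right
(285,81,195): 81+195 ≤ 285, not a triangle
(171,144,322): 144+171 ≤ 322, not a triangle
(504,455,679): 455²+504² = 461041 = 679² → right
1 of the 6 is acute.

1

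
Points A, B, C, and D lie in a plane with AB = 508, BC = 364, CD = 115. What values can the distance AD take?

The maximum is all hops collinear in one direction: 508 + 364 + 115 = 987.
The longest hop is 508; the others sum to 479. Folding the others back against it leaves at least 508 − 479 = 29.

29 ≤ AD ≤ 987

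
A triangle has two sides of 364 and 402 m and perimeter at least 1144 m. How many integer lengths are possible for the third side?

388

Triangle inequality: 38 < x < 766. Perimeter ≥ 1144 gives x ≥ 1144 − 364 − 402 = 378.
So 378 ≤ x < 766; integers 378 through 765: 388 values.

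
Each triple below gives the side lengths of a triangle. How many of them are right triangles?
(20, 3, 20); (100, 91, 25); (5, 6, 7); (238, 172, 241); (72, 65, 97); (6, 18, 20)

1

(20,3,20): 3²+20² = 409 > 400 = 20² → acute
(100,91,25): 25²+91² = 8906 < 10000 = 100² → obtuse
(5,6,7): 5²+6² = 61 > 49 = 7² → acute
(238,172,241): 172²+238² = 86228 > 58081 = 241² → acute
(72,65,97): 65²+72² = 9409 = 97² → right
(6,18,20): 6²+18² = 360 < 400 = 20² → obtuse
1 of the 6 is right.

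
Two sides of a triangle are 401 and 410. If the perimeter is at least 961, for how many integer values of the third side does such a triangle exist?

661

Triangle inequality: 9 < x < 811. Perimeter ≥ 961 gives x ≥ 961 − 401 − 410 = 150.
So 150 ≤ x < 811; integers 150 through 810: 661 values.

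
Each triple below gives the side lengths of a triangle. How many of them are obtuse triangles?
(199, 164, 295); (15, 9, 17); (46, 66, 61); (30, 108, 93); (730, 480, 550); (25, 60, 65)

2

(199,164,295): 164²+199² = 66497 < 87025 = 295² → obtuse
(15,9,17): 9²+15² = 306 > 289 = 17² → acute
(46,66,61): 46²+61² = 5837 > 4356 = 66² → acute
(30,108,93): 30²+93² = 9549 < 11664 = 108² → obtuse
(730,480,550): 480²+550² = 532900 = 730² → right
(25,60,65): 25²+60² = 4225 = 65² → right
2 of the 6 are obtuse.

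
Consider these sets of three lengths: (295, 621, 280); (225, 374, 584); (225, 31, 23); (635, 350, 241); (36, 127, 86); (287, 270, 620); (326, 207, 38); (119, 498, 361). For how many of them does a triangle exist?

(280,295,621): 280+295 ≤ 621 → not valid
(225,374,584): 225+374 > 584 → valid
(23,31,225): 23+31 ≤ 225 → not valid
(241,350,635): 241+350 ≤ 635 → not valid
(36,86,127): 36+86 ≤ 127 → not valid
(270,287,620): 270+287 ≤ 620 → not valid
(38,207,326): 38+207 ≤ 326 → not valid
(119,361,498): 119+361 ≤ 498 → not valid
1 of the 8 triples forms a triangle.

1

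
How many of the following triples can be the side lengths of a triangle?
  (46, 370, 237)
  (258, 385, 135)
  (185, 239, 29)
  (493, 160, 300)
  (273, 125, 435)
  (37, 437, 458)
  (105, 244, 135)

(46,237,370): 46+237 ≤ 370 → not valid
(135,258,385): 135+258 > 385 → valid
(29,185,239): 29+185 ≤ 239 → not valid
(160,300,493): 160+300 ≤ 493 → not valid
(125,273,435): 125+273 ≤ 435 → not valid
(37,437,458): 37+437 > 458 → valid
(105,135,244): 105+135 ≤ 244 → not valid
2 of the 7 triples form a triangle.

2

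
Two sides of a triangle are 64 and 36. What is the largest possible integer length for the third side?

99

The third side must be strictly less than 64 + 36 = 100.
The largest integer below 100 is 99.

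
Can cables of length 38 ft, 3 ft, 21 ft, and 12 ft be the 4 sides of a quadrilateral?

No

For a quadrilateral, each side must be shorter than the sum of the others.
Here the longest side is 38, but the remaining 3 sides sum to only 36.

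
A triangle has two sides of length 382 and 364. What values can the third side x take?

18 < x < 746

By the triangle inequality, x must be less than 382 + 364 = 746 and greater than |382 − 364| = 18.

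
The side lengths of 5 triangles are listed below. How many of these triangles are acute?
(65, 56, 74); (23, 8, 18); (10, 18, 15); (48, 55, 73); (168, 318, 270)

(65,56,74): 56²+65² = 7361 > 5476 = 74² → acute
(23,8,18): 8²+18² = 388 < 529 = 23² → obtuse
(10,18,15): 10²+15² = 325 > 324 = 18² → acute
(48,55,73): 48²+55² = 5329 = 73² → right
(168,318,270): 168²+270² = 101124 = 318² → right
2 of the 5 are acute.

2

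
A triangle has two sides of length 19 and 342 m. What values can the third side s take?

By the triangle inequality, s must be less than 19 + 342 = 361 and greater than |19 − 342| = 323.

323 < s < 361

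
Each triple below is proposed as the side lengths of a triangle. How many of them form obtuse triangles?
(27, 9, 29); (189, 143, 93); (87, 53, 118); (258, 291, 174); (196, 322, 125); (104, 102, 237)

3

(27,9,29): 9²+27² = 810 < 841 = 29² → obtuse
(189,143,93): 93²+143² = 29098 < 35721 = 189² → obtuse
(87,53,118): 53²+87² = 10378 < 13924 = 118² → obtuse
(258,291,174): 174²+258² = 96840 > 84681 = 291² → acute
(196,322,125): 125+196 ≤ 322, not a triangle
(104,102,237): 102+104 ≤ 237, not a triangle
3 of the 6 are obtuse.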